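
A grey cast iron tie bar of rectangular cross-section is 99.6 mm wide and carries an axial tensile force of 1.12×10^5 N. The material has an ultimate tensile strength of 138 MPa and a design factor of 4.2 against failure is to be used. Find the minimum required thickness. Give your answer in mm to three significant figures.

σ_allow = 138/4.2 = 32.86 MPa.
Required area A = F/σ_allow = 112000/32.86 = 3409 mm².
t = A/w = 3409/99.6 = 34.22 mm.

t = 34.2 mm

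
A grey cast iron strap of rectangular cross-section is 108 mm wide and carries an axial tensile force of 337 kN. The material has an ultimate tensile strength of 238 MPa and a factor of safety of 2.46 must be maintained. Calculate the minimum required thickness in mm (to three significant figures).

σ_allow = 238/2.46 = 96.75 MPa.
Required area A = F/σ_allow = 337000/96.75 = 3483 mm².
t = A/w = 3483/108 = 32.25 mm.

t = 32.3 mm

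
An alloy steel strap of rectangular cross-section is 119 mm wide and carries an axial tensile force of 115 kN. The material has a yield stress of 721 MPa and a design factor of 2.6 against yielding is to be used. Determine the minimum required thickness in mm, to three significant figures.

t = 3.48 mm

σ_allow = 721/2.6 = 277.3 MPa.
Required area A = F/σ_allow = 115000/277.3 = 414.7 mm².
t = A/w = 414.7/119 = 3.485 mm.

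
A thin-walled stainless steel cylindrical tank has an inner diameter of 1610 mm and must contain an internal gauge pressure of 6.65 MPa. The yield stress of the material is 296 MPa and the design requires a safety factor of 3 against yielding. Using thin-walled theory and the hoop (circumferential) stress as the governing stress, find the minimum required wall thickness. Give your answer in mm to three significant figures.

σ_allow = 296/3 = 98.67 MPa.
Hoop stress σ_h = pD/(2t), so t = pD/(2σ_allow) = 6.65×1610/(2×98.67) = 54.26 mm.

t = 54.3 mm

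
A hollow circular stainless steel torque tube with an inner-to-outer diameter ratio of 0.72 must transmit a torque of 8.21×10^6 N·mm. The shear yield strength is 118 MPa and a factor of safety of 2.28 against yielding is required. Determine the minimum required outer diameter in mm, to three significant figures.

τ_allow = 118/2.28 = 51.75 MPa.
For a hollow shaft τ = 16T/[πd_o³(1−k⁴)] with k = 0.72, so 1−k⁴ = 0.7313.
d_o³ = 16T/[π τ_allow (1−k⁴)] = 16×8210000/(π×51.75×0.7313) = 1.105×10^6 mm³.
d_o = 103.4 mm.

d_o = 103 mm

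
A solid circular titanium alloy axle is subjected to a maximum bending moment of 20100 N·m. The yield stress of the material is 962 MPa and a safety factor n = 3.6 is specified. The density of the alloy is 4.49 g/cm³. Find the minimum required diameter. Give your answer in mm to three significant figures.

σ_allow = 962/3.6 = 267.2 MPa.
For a solid circular section σ = 32M/(πd³), so d³ = 32M/(π σ_allow) = 32×2.0100×10^7/(π×267.2) = 766200 mm³.
d = 91.50 mm.

d = 91.5 mm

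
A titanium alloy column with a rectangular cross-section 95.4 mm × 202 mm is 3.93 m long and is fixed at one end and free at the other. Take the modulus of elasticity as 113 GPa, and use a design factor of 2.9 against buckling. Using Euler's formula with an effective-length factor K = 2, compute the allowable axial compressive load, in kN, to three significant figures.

Buckling occurs about the weak axis: I_min = h·b³/12 = 202×95.4³/12 = 1.462×10^7 mm⁴ (b = 95.4 mm is the smaller dimension).
Effective length L_e = KL = 2×3.93 m = 7860 mm.
Euler critical load P_cr = π²EI/L_e² = π²×113000×1.462×10^7/7860² = 263800 N.
P_allow = P_cr/n = 263800/2.9 = 90980 N.

P_allow = 91.0 kN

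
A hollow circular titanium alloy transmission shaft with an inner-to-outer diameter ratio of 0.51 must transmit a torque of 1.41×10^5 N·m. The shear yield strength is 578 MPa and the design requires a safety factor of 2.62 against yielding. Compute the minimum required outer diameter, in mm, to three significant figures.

τ_allow = 578/2.62 = 220.6 MPa.
For a hollow shaft τ = 16T/[πd_o³(1−k⁴)] with k = 0.51, so 1−k⁴ = 0.9323.
d_o³ = 16T/[π τ_allow (1−k⁴)] = 16×1.4100×10^8/(π×220.6×0.9323) = 3.491×10^6 mm³.
d_o = 151.7 mm.

d_o = 152 mm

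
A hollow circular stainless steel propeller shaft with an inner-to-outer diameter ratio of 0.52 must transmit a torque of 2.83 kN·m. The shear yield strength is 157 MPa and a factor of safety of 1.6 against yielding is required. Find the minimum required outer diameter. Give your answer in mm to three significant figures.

d_o = 54.1 mm

τ_allow = 157/1.6 = 98.12 MPa.
For a hollow shaft τ = 16T/[πd_o³(1−k⁴)] with k = 0.52, so 1−k⁴ = 0.9269.
d_o³ = 16T/[π τ_allow (1−k⁴)] = 16×2830000/(π×98.12×0.9269) = 158500 mm³.
d_o = 54.11 mm.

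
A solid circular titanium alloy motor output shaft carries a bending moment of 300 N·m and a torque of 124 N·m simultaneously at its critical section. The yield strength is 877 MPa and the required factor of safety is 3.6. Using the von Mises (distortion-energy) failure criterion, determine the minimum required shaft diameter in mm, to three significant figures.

d = 23.7 mm

σ_allow = σ_y/n = 877/3.6 = 243.6 MPa.
For a solid shaft σ_b = 32M/(πd³) and τ = 16T/(πd³), so the von Mises stress is σ' = (16/πd³)·√(4M²+3T²).
√(4M²+3T²) = √(4×(300000)² + 3×(124000)²) = 637300 N·mm.
d³ = 16×637300/(π×243.6) = 13320 mm³.
d = 23.71 mm.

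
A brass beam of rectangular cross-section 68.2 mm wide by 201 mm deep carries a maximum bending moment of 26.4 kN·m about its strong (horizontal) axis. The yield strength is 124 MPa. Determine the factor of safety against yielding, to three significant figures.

n = 2.16

Section modulus S = bh²/6 = 68.2×201²/6 = 459200 mm³.
σ = M/S = 2.6400×10^7/459200 = 57.49 MPa.
n = 124/57.49 = 2.157.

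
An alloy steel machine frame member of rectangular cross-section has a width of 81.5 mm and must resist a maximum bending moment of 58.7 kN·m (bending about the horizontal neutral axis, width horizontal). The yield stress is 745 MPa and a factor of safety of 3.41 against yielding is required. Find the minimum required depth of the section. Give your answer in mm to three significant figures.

σ_allow = 745/3.41 = 218.5 MPa.
For a rectangular section σ = 6M/(bh²), so h² = 6M/(b σ_allow) = 6×5.8700×10^7/(81.5×218.5) = 19780 mm².
h = 140.6 mm.

h = 141 mm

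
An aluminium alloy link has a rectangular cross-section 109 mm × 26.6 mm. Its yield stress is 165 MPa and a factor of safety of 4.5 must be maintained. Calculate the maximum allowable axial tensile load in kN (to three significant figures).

F_allow = 106 kN

σ_allow = 165/4.5 = 36.67 MPa.
A = 109×26.6 = 2899 mm².
F_allow = σ_allow × A = 36.67×2899 = 106300 N.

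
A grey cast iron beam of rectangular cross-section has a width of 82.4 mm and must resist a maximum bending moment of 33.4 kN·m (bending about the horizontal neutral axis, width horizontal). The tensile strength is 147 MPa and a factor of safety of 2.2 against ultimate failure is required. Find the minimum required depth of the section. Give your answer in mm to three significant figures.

σ_allow = 147/2.2 = 66.82 MPa.
For a rectangular section σ = 6M/(bh²), so h² = 6M/(b σ_allow) = 6×3.3400×10^7/(82.4×66.82) = 36400 mm².
h = 190.8 mm.

h = 191 mm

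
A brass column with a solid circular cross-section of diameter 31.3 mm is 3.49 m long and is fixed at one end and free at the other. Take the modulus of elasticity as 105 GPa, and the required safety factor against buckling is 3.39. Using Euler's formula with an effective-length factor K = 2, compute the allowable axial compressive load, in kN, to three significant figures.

P_allow = 0.296 kN

I = πd⁴/64 = π×31.3⁴/64 = 47110 mm⁴.
Effective length L_e = KL = 2×3.49 m = 6980 mm.
Euler critical load P_cr = π²EI/L_e² = π²×105000×47110/6980² = 1002 N.
P_allow = P_cr/n = 1002/3.39 = 295.6 N.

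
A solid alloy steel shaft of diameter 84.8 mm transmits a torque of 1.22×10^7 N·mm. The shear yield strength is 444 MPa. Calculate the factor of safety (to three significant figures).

n = 4.36

τ = 16T/(πd³) = 16×1.2200×10^7/(π×84.8³) = 101.9 MPa.
n = τ_limit/τ = 444/101.9 = 4.358.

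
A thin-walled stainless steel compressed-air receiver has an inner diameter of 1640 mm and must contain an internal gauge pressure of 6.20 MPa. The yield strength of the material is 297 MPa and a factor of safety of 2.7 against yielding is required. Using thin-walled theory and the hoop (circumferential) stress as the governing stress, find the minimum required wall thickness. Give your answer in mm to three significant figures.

t = 46.2 mm

σ_allow = 297/2.7 = 110.0 MPa.
Hoop stress σ_h = pD/(2t), so t = pD/(2σ_allow) = 6.20×1640/(2×110.0) = 46.22 mm.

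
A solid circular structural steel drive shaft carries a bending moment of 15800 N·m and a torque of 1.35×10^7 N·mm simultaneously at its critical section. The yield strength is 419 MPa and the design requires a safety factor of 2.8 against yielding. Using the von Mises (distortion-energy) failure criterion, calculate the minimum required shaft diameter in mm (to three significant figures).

σ_allow = σ_y/n = 419/2.8 = 149.6 MPa.
For a solid shaft σ_b = 32M/(πd³) and τ = 16T/(πd³), so the von Mises stress is σ' = (16/πd³)·√(4M²+3T²).
√(4M²+3T²) = √(4×(1.580×10^7)² + 3×(1.350×10^7)²) = 3.931×10^7 N·mm.
d³ = 16×3.931×10^7/(π×149.6) = 1.338×10^6 mm³.
d = 110.2 mm.

d = 110 mm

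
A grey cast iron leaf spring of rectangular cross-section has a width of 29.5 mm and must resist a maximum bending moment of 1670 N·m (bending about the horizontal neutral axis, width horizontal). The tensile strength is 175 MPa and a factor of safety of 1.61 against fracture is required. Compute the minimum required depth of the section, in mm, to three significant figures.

h = 55.9 mm

σ_allow = 175/1.61 = 108.7 MPa.
For a rectangular section σ = 6M/(bh²), so h² = 6M/(b σ_allow) = 6×1670000/(29.5×108.7) = 3125 mm².
h = 55.90 mm.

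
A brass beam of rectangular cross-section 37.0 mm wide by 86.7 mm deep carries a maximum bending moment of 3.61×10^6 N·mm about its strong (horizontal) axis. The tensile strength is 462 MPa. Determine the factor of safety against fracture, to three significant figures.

n = 5.93

Section modulus S = bh²/6 = 37.0×86.7²/6 = 46350 mm³.
σ = M/S = 3610000/46350 = 77.88 MPa.
n = 462/77.88 = 5.932.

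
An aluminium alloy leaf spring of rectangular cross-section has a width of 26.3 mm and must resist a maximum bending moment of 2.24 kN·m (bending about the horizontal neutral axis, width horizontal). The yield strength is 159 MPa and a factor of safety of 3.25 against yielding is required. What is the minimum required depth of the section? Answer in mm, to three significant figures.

h = 102 mm

σ_allow = 159/3.25 = 48.92 MPa.
For a rectangular section σ = 6M/(bh²), so h² = 6M/(b σ_allow) = 6×2240000/(26.3×48.92) = 10450 mm².
h = 102.2 mm.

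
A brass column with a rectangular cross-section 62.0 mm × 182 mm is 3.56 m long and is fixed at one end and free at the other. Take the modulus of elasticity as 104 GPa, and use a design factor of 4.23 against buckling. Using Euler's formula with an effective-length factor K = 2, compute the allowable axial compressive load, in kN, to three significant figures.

Buckling occurs about the weak axis: I_min = h·b³/12 = 182×62.0³/12 = 3.615×10^6 mm⁴ (b = 62.0 mm is the smaller dimension).
Effective length L_e = KL = 2×3.56 m = 7120 mm.
Euler critical load P_cr = π²EI/L_e² = π²×104000×3.615×10^6/7120² = 73190 N.
P_allow = P_cr/n = 73190/4.23 = 17300 N.

P_allow = 17.3 kN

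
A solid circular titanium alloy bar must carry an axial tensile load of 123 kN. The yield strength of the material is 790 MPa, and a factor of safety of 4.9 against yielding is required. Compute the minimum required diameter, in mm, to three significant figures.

d = 31.2 mm

Allowable stress σ_allow = 790/4.9 = 161.2 MPa.
Required area A = F/σ_allow = 123000/161.2 = 762.9 mm².
A = πd²/4 → d = √(4A/π) = 31.17 mm.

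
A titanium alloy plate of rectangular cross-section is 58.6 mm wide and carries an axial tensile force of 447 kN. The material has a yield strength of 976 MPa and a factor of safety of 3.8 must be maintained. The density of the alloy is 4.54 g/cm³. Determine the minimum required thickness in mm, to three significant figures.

σ_allow = 976/3.8 = 256.8 MPa.
Required area A = F/σ_allow = 447000/256.8 = 1740 mm².
t = A/w = 1740/58.6 = 29.70 mm.

t = 29.7 mm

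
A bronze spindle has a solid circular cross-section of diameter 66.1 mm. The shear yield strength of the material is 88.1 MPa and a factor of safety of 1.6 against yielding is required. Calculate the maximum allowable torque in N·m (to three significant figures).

τ_allow = 88.1/1.6 = 55.06 MPa.
For a solid shaft T_allow = τ_allow·πd³/16; πd³/16 = π×66.1³/16 = 56710 mm³.
T_allow = 55.06×56710 = 3.122×10^6 N·mm = 3122 N·m.

T_allow = 3120 N·m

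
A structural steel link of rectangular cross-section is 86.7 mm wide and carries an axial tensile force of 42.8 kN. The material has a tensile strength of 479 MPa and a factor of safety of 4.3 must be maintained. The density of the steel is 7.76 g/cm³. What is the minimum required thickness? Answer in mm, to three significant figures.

t = 4.43 mm

σ_allow = 479/4.3 = 111.4 MPa.
Required area A = F/σ_allow = 42800/111.4 = 384.2 mm².
t = A/w = 384.2/86.7 = 4.432 mm.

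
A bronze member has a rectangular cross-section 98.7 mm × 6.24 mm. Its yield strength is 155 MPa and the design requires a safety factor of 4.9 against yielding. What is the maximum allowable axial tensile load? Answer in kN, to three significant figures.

F_allow = 19.5 kN

σ_allow = 155/4.9 = 31.63 MPa.
A = 98.7×6.24 = 615.9 mm².
F_allow = σ_allow × A = 31.63×615.9 = 19480 N.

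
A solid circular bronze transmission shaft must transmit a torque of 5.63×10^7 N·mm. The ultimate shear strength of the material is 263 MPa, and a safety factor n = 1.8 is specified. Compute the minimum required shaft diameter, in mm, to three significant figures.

d = 125 mm

Allowable shear stress τ_allow = 263/1.8 = 146.1 MPa.
For a solid shaft τ = 16T/(πd³), so d³ = 16T/(π τ_allow) = 16×5.6300×10^7/(π×146.1) = 1.962×10^6 mm³.
d = (1.962×10^6)^(1/3) = 125.2 mm.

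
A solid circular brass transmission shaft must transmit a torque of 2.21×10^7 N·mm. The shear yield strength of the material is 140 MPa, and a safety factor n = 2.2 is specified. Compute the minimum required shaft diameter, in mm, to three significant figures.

d = 121 mm

Allowable shear stress τ_allow = 140/2.2 = 63.64 MPa.
For a solid shaft τ = 16T/(πd³), so d³ = 16T/(π τ_allow) = 16×2.2100×10^7/(π×63.64) = 1.769×10^6 mm³.
d = (1.769×10^6)^(1/3) = 120.9 mm.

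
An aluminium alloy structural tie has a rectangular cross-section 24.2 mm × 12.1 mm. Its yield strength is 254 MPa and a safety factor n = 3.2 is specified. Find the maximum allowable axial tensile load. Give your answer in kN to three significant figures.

F_allow = 23.2 kN

σ_allow = 254/3.2 = 79.38 MPa.
A = 24.2×12.1 = 292.8 mm².
F_allow = σ_allow × A = 79.38×292.8 = 23240 N.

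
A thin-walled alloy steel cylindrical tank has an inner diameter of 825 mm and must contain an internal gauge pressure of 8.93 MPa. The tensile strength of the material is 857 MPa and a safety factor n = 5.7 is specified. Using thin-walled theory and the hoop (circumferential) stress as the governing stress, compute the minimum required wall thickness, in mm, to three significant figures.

t = 24.5 mm

σ_allow = 857/5.7 = 150.4 MPa.
Hoop stress σ_h = pD/(2t), so t = pD/(2σ_allow) = 8.93×825/(2×150.4) = 24.50 mm.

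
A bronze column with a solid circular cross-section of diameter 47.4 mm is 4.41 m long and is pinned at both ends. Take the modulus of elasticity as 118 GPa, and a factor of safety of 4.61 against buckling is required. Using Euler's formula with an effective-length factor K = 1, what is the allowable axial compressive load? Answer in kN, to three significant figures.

I = πd⁴/64 = π×47.4⁴/64 = 247800 mm⁴.
Effective length L_e = KL = 1×4.41 m = 4410 mm.
Euler critical load P_cr = π²EI/L_e² = π²×118000×247800/4410² = 14840 N.
P_allow = P_cr/n = 14840/4.61 = 3219 N.

P_allow = 3.22 kN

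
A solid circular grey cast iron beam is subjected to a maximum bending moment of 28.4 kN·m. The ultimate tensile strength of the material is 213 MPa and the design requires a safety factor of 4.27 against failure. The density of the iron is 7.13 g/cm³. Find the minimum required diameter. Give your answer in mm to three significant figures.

σ_allow = 213/4.27 = 49.88 MPa.
For a solid circular section σ = 32M/(πd³), so d³ = 32M/(π σ_allow) = 32×2.8400×10^7/(π×49.88) = 5.799×10^6 mm³.
d = 179.7 mm.

d = 180 mm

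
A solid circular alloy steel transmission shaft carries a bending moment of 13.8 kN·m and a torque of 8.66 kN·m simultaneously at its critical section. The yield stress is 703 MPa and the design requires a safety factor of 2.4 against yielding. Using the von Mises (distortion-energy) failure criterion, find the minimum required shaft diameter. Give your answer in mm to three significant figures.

d = 81.7 mm

σ_allow = σ_y/n = 703/2.4 = 292.9 MPa.
For a solid shaft σ_b = 32M/(πd³) and τ = 16T/(πd³), so the von Mises stress is σ' = (16/πd³)·√(4M²+3T²).
√(4M²+3T²) = √(4×(1.380×10^7)² + 3×(8.660×10^6)²) = 3.141×10^7 N·mm.
d³ = 16×3.141×10^7/(π×292.9) = 546200 mm³.
d = 81.74 mm.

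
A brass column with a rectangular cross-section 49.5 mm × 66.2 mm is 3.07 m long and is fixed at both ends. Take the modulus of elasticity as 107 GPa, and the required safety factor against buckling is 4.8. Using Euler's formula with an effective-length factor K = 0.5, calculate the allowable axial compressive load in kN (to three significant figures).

P_allow = 62.5 kN

Buckling occurs about the weak axis: I_min = h·b³/12 = 66.2×49.5³/12 = 669100 mm⁴ (b = 49.5 mm is the smaller dimension).
Effective length L_e = KL = 0.5×3.07 m = 1535 mm.
Euler critical load P_cr = π²EI/L_e² = π²×107000×669100/1535² = 299900 N.
P_allow = P_cr/n = 299900/4.8 = 62480 N.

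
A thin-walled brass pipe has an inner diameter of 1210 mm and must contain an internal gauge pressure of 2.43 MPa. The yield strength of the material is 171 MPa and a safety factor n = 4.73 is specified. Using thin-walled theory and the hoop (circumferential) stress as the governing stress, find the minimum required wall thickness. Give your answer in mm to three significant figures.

σ_allow = 171/4.73 = 36.15 MPa.
Hoop stress σ_h = pD/(2t), so t = pD/(2σ_allow) = 2.43×1210/(2×36.15) = 40.67 mm.

t = 40.7 mm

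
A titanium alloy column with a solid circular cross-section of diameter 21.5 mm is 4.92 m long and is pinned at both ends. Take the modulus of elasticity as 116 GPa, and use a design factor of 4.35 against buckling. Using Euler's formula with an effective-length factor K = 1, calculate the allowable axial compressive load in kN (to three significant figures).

P_allow = 0.114 kN

I = πd⁴/64 = π×21.5⁴/64 = 10490 mm⁴.
Effective length L_e = KL = 1×4.92 m = 4920 mm.
Euler critical load P_cr = π²EI/L_e² = π²×116000×10490/4920² = 496.1 N.
P_allow = P_cr/n = 496.1/4.35 = 114.0 N.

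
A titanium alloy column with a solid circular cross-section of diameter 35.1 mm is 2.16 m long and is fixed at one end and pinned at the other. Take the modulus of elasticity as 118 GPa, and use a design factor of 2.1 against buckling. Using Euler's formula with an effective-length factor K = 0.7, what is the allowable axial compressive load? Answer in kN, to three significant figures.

I = πd⁴/64 = π×35.1⁴/64 = 74510 mm⁴.
Effective length L_e = KL = 0.7×2.16 m = 1512 mm.
Euler critical load P_cr = π²EI/L_e² = π²×118000×74510/1512² = 37960 N.
P_allow = P_cr/n = 37960/2.1 = 18070 N.

P_allow = 18.1 kN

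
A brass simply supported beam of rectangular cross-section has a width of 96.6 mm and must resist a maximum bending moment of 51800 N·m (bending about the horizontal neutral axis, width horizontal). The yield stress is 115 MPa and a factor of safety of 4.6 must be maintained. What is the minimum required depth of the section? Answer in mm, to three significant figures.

h = 359 mm

σ_allow = 115/4.6 = 25.00 MPa.
For a rectangular section σ = 6M/(bh²), so h² = 6M/(b σ_allow) = 6×5.1800×10^7/(96.6×25.00) = 128700 mm².
h = 358.7 mm.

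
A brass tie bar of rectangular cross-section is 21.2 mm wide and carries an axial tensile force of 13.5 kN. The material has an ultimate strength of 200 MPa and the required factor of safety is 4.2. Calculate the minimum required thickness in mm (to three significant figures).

σ_allow = 200/4.2 = 47.62 MPa.
Required area A = F/σ_allow = 13500/47.62 = 283.5 mm².
t = A/w = 283.5/21.2 = 13.37 mm.

t = 13.4 mm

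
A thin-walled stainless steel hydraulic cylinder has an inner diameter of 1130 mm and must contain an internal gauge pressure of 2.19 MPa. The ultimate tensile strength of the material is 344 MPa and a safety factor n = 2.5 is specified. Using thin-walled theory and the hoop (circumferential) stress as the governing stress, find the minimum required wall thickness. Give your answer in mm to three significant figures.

t = 8.99 mm

σ_allow = 344/2.5 = 137.6 MPa.
Hoop stress σ_h = pD/(2t), so t = pD/(2σ_allow) = 2.19×1130/(2×137.6) = 8.992 mm.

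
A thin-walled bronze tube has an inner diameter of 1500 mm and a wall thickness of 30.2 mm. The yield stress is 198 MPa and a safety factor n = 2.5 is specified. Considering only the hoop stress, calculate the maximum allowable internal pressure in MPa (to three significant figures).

σ_allow = 198/2.5 = 79.20 MPa.
σ_h = pD/(2t) → p_allow = 2σ_allow t/D = 2×79.20×30.2/1500 = 3.189 MPa.

p_allow = 3.19 MPa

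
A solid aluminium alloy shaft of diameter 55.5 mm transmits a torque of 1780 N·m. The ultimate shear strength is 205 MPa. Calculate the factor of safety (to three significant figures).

n = 3.87

τ = 16T/(πd³) = 16×1780000/(π×55.5³) = 53.03 MPa.
n = τ_limit/τ = 205/53.03 = 3.866.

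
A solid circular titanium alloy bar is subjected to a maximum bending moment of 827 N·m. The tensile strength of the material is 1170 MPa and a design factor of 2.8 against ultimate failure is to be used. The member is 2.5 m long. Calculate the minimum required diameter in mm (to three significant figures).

d = 27.2 mm

σ_allow = 1170/2.8 = 417.9 MPa.
For a solid circular section σ = 32M/(πd³), so d³ = 32M/(π σ_allow) = 32×827000/(π×417.9) = 20160 mm³.
d = 27.22 mm.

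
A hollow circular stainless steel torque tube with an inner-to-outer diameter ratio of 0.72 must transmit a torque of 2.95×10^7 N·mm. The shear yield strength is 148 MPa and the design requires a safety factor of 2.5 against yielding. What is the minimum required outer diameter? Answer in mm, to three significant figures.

d_o = 151 mm

τ_allow = 148/2.5 = 59.20 MPa.
For a hollow shaft τ = 16T/[πd_o³(1−k⁴)] with k = 0.72, so 1−k⁴ = 0.7313.
d_o³ = 16T/[π τ_allow (1−k⁴)] = 16×2.9500×10^7/(π×59.20×0.7313) = 3.471×10^6 mm³.
d_o = 151.4 mm.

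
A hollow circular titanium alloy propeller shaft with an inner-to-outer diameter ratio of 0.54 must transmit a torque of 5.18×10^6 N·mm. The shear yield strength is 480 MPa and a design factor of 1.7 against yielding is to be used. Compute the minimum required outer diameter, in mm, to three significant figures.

d_o = 46.7 mm

τ_allow = 480/1.7 = 282.4 MPa.
For a hollow shaft τ = 16T/[πd_o³(1−k⁴)] with k = 0.54, so 1−k⁴ = 0.9150.
d_o³ = 16T/[π τ_allow (1−k⁴)] = 16×5180000/(π×282.4×0.9150) = 102100 mm³.
d_o = 46.74 mm.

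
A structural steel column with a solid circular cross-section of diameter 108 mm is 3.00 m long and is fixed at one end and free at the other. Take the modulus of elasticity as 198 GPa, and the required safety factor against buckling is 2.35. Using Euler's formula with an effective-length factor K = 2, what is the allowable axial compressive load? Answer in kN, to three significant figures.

P_allow = 154 kN

I = πd⁴/64 = π×108⁴/64 = 6.678×10^6 mm⁴.
Effective length L_e = KL = 2×3.00 m = 6000 mm.
Euler critical load P_cr = π²EI/L_e² = π²×198000×6.678×10^6/6000² = 362500 N.
P_allow = P_cr/n = 362500/2.35 = 154300 N.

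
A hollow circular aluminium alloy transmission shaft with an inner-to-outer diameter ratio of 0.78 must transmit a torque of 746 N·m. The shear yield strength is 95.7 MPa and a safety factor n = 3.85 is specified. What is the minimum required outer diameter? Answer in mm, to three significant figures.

d_o = 62.4 mm

τ_allow = 95.7/3.85 = 24.86 MPa.
For a hollow shaft τ = 16T/[πd_o³(1−k⁴)] with k = 0.78, so 1−k⁴ = 0.6298.
d_o³ = 16T/[π τ_allow (1−k⁴)] = 16×746000/(π×24.86×0.6298) = 242700 mm³.
d_o = 62.37 mm.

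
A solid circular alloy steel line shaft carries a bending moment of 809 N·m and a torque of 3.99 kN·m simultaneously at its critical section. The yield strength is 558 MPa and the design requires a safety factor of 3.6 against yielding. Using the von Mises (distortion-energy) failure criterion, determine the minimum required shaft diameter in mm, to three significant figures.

σ_allow = σ_y/n = 558/3.6 = 155.0 MPa.
For a solid shaft σ_b = 32M/(πd³) and τ = 16T/(πd³), so the von Mises stress is σ' = (16/πd³)·√(4M²+3T²).
√(4M²+3T²) = √(4×(809000)² + 3×(3.990×10^6)²) = 7.098×10^6 N·mm.
d³ = 16×7.098×10^6/(π×155.0) = 233200 mm³.
d = 61.55 mm.

d = 61.6 mm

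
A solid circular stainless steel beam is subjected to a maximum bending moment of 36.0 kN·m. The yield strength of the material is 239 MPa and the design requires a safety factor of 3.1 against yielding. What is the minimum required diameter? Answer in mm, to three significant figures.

σ_allow = 239/3.1 = 77.10 MPa.
For a solid circular section σ = 32M/(πd³), so d³ = 32M/(π σ_allow) = 32×3.6000×10^7/(π×77.10) = 4.756×10^6 mm³.
d = 168.2 mm.

d = 168 mm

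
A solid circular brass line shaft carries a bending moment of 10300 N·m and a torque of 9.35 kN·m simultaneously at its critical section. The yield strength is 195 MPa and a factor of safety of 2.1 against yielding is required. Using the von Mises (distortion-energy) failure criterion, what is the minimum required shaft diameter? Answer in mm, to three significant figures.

d = 113 mm

σ_allow = σ_y/n = 195/2.1 = 92.86 MPa.
For a solid shaft σ_b = 32M/(πd³) and τ = 16T/(πd³), so the von Mises stress is σ' = (16/πd³)·√(4M²+3T²).
√(4M²+3T²) = √(4×(1.030×10^7)² + 3×(9.350×10^6)²) = 2.620×10^7 N·mm.
d³ = 16×2.620×10^7/(π×92.86) = 1.437×10^6 mm³.
d = 112.9 mm.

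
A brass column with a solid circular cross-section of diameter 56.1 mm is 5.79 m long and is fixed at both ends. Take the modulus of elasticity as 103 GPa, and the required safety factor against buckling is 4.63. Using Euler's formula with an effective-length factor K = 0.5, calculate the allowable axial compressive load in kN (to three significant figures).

P_allow = 12.7 kN

I = πd⁴/64 = π×56.1⁴/64 = 486200 mm⁴.
Effective length L_e = KL = 0.5×5.79 m = 2895 mm.
Euler critical load P_cr = π²EI/L_e² = π²×103000×486200/2895² = 58970 N.
P_allow = P_cr/n = 58970/4.63 = 12740 N.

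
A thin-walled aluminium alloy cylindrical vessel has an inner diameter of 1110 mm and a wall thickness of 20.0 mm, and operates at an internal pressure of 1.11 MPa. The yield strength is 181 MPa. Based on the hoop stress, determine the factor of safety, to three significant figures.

σ_h = pD/(2t) = 1.11×1110/(2×20.0) = 30.80 MPa.
n = 181/30.80 = 5.876.

n = 5.88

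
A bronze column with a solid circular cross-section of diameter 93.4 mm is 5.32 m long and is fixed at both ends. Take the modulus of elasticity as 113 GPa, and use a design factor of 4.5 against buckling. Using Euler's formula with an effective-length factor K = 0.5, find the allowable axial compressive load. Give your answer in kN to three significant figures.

P_allow = 131 kN

I = πd⁴/64 = π×93.4⁴/64 = 3.736×10^6 mm⁴.
Effective length L_e = KL = 0.5×5.32 m = 2660 mm.
Euler critical load P_cr = π²EI/L_e² = π²×113000×3.736×10^6/2660² = 588800 N.
P_allow = P_cr/n = 588800/4.5 = 130800 N.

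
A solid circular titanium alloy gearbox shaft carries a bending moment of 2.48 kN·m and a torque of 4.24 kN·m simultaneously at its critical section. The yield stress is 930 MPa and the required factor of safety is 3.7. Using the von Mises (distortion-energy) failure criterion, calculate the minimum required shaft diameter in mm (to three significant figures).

σ_allow = σ_y/n = 930/3.7 = 251.4 MPa.
For a solid shaft σ_b = 32M/(πd³) and τ = 16T/(πd³), so the von Mises stress is σ' = (16/πd³)·√(4M²+3T²).
√(4M²+3T²) = √(4×(2.480×10^6)² + 3×(4.240×10^6)²) = 8.862×10^6 N·mm.
d³ = 16×8.862×10^6/(π×251.4) = 179600 mm³.
d = 56.42 mm.

d = 56.4 mm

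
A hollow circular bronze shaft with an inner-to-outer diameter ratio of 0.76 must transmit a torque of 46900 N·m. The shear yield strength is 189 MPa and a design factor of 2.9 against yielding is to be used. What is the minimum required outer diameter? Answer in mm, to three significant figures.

d_o = 177 mm

τ_allow = 189/2.9 = 65.17 MPa.
For a hollow shaft τ = 16T/[πd_o³(1−k⁴)] with k = 0.76, so 1−k⁴ = 0.6664.
d_o³ = 16T/[π τ_allow (1−k⁴)] = 16×4.6900×10^7/(π×65.17×0.6664) = 5.500×10^6 mm³.
d_o = 176.5 mm.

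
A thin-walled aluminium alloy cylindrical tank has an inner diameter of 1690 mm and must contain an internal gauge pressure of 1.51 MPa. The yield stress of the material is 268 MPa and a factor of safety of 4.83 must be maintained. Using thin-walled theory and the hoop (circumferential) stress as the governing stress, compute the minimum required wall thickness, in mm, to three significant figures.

σ_allow = 268/4.83 = 55.49 MPa.
Hoop stress σ_h = pD/(2t), so t = pD/(2σ_allow) = 1.51×1690/(2×55.49) = 23.00 mm.

t = 23.0 mm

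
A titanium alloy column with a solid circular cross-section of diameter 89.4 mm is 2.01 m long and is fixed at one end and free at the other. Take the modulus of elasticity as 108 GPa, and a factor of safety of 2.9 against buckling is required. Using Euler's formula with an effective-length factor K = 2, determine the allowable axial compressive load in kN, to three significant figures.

P_allow = 71.3 kN

I = πd⁴/64 = π×89.4⁴/64 = 3.136×10^6 mm⁴.
Effective length L_e = KL = 2×2.01 m = 4020 mm.
Euler critical load P_cr = π²EI/L_e² = π²×108000×3.136×10^6/4020² = 206800 N.
P_allow = P_cr/n = 206800/2.9 = 71320 N.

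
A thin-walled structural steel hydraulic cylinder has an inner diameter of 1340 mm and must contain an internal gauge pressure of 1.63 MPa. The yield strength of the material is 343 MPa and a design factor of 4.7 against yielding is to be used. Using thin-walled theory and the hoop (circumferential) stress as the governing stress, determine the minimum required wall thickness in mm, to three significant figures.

σ_allow = 343/4.7 = 72.98 MPa.
Hoop stress σ_h = pD/(2t), so t = pD/(2σ_allow) = 1.63×1340/(2×72.98) = 14.96 mm.

t = 15.0 mm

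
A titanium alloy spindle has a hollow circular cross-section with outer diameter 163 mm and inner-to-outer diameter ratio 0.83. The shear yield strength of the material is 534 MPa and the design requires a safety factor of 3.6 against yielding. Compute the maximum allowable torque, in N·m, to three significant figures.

T_allow = 66300 N·m

τ_allow = 534/3.6 = 148.3 MPa.
For a hollow shaft T_allow = τ_allow·πd_o³(1−k⁴)/16 with 1−k⁴ = 0.5254, so πd_o³(1−k⁴)/16 = 446800 mm³.
T_allow = 148.3×446800 = 6.627×10^7 N·mm = 66270 N·m.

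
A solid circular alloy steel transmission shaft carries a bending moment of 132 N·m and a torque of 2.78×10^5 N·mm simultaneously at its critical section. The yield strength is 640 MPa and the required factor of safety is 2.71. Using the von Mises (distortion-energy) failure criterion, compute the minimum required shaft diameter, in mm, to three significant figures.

d = 22.8 mm

σ_allow = σ_y/n = 640/2.71 = 236.2 MPa.
For a solid shaft σ_b = 32M/(πd³) and τ = 16T/(πd³), so the von Mises stress is σ' = (16/πd³)·√(4M²+3T²).
√(4M²+3T²) = √(4×(132000)² + 3×(278000)²) = 549100 N·mm.
d³ = 16×549100/(π×236.2) = 11840 mm³.
d = 22.79 mm.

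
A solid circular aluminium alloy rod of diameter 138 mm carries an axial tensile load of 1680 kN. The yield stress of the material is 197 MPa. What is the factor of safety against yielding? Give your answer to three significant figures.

n = 1.75

A = πd²/4 = 14960 mm².
σ = F/A = 1680000/14960 = 112.3 MPa.
n = 197/112.3 = 1.754.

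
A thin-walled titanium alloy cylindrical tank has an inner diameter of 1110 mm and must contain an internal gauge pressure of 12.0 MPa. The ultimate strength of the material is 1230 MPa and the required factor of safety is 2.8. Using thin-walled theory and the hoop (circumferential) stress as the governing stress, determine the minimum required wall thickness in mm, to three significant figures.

σ_allow = 1230/2.8 = 439.3 MPa.
Hoop stress σ_h = pD/(2t), so t = pD/(2σ_allow) = 12.0×1110/(2×439.3) = 15.16 mm.

t = 15.2 mm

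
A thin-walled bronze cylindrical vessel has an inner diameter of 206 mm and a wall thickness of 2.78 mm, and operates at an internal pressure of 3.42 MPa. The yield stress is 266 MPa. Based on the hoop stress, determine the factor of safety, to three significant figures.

n = 2.10

σ_h = pD/(2t) = 3.42×206/(2×2.78) = 126.7 MPa.
n = 266/126.7 = 2.099.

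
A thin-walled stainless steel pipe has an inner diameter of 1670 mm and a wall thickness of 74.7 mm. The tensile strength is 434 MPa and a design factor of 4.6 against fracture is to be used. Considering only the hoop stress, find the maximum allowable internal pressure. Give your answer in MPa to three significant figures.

p_allow = 8.44 MPa

σ_allow = 434/4.6 = 94.35 MPa.
σ_h = pD/(2t) → p_allow = 2σ_allow t/D = 2×94.35×74.7/1670 = 8.440 MPa.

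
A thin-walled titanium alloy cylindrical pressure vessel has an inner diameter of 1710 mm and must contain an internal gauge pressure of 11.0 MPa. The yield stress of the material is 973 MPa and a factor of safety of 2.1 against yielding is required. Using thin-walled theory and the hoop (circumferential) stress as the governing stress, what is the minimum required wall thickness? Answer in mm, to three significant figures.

t = 20.3 mm

σ_allow = 973/2.1 = 463.3 MPa.
Hoop stress σ_h = pD/(2t), so t = pD/(2σ_allow) = 11.0×1710/(2×463.3) = 20.30 mm.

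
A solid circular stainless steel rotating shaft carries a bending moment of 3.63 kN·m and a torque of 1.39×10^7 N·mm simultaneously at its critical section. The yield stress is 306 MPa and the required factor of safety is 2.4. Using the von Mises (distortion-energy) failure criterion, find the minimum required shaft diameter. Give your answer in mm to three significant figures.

σ_allow = σ_y/n = 306/2.4 = 127.5 MPa.
For a solid shaft σ_b = 32M/(πd³) and τ = 16T/(πd³), so the von Mises stress is σ' = (16/πd³)·√(4M²+3T²).
√(4M²+3T²) = √(4×(3.630×10^6)² + 3×(1.390×10^7)²) = 2.515×10^7 N·mm.
d³ = 16×2.515×10^7/(π×127.5) = 1.004×10^6 mm³.
d = 100.1 mm.

d = 100 mm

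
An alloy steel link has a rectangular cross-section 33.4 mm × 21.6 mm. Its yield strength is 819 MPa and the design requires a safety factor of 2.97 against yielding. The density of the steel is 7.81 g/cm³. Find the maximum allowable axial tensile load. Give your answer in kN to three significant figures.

F_allow = 199 kN

σ_allow = 819/2.97 = 275.8 MPa.
A = 33.4×21.6 = 721.4 mm².
F_allow = σ_allow × A = 275.8×721.4 = 198900 N.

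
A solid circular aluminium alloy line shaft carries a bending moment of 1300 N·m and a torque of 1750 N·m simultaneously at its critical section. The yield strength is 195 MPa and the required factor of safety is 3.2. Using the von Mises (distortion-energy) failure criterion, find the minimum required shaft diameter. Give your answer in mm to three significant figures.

σ_allow = σ_y/n = 195/3.2 = 60.94 MPa.
For a solid shaft σ_b = 32M/(πd³) and τ = 16T/(πd³), so the von Mises stress is σ' = (16/πd³)·√(4M²+3T²).
√(4M²+3T²) = √(4×(1.300×10^6)² + 3×(1.750×10^6)²) = 3.993×10^6 N·mm.
d³ = 16×3.993×10^6/(π×60.94) = 333800 mm³.
d = 69.37 mm.

d = 69.4 mm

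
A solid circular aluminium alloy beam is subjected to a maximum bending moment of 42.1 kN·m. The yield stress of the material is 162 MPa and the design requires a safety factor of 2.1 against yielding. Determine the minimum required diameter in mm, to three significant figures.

d = 177 mm

σ_allow = 162/2.1 = 77.14 MPa.
For a solid circular section σ = 32M/(πd³), so d³ = 32M/(π σ_allow) = 32×4.2100×10^7/(π×77.14) = 5.559×10^6 mm³.
d = 177.1 mm.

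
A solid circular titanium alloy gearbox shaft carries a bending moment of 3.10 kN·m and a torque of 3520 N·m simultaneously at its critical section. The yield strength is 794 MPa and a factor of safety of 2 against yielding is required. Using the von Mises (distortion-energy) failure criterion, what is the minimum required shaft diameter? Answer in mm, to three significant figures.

d = 48.1 mm

σ_allow = σ_y/n = 794/2 = 397.0 MPa.
For a solid shaft σ_b = 32M/(πd³) and τ = 16T/(πd³), so the von Mises stress is σ' = (16/πd³)·√(4M²+3T²).
√(4M²+3T²) = √(4×(3.100×10^6)² + 3×(3.520×10^6)²) = 8.695×10^6 N·mm.
d³ = 16×8.695×10^6/(π×397.0) = 111600 mm³.
d = 48.14 mm.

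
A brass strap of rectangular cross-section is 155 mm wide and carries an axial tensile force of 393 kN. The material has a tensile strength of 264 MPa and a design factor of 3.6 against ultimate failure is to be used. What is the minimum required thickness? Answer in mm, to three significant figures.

σ_allow = 264/3.6 = 73.33 MPa.
Required area A = F/σ_allow = 393000/73.33 = 5359 mm².
t = A/w = 5359/155 = 34.57 mm.

t = 34.6 mm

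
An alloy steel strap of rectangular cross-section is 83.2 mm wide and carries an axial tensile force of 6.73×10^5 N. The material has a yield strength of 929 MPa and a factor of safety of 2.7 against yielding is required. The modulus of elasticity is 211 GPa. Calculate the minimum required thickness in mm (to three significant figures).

σ_allow = 929/2.7 = 344.1 MPa.
Required area A = F/σ_allow = 673000/344.1 = 1956 mm².
t = A/w = 1956/83.2 = 23.51 mm.

t = 23.5 mm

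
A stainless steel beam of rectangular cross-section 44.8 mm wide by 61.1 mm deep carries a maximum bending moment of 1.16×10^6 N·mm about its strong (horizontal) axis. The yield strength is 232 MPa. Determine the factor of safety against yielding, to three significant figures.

Section modulus S = bh²/6 = 44.8×61.1²/6 = 27870 mm³.
σ = M/S = 1160000/27870 = 41.61 MPa.
n = 232/41.61 = 5.575.

n = 5.57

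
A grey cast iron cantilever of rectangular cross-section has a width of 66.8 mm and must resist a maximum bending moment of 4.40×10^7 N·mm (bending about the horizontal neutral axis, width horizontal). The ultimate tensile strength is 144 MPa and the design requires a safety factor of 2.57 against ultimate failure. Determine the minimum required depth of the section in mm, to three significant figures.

σ_allow = 144/2.57 = 56.03 MPa.
For a rectangular section σ = 6M/(bh²), so h² = 6M/(b σ_allow) = 6×4.4000×10^7/(66.8×56.03) = 70530 mm².
h = 265.6 mm.

h = 266 mm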